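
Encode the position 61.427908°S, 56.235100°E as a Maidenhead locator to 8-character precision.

Offset from 180°W / 90°S: lon 236.23510°, lat 28.57209°.
Field: 236.23510/20 → 11 → L, 28.57209/10 → 2 → C; chars LC.
Square: 16.23510/2 → 8, 8.57209/1 → 8; chars 88.
Subsquare: 0.23510/0.0833333 → 2 → c, 0.57209/0.0416667 → 13 → n; chars cn.
Extended square: 0.06843/0.00833333 → 8, 0.03043/0.00416667 → 7; chars 87.

LC88cn87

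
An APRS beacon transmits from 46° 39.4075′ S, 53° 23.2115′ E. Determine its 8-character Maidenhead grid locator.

LE63qi62

Shift to the Maidenhead origin (180°W, 90°S): lon 233.38686, lat 43.34321.
Field: 233.38686/20 → 11 → L, 43.34321/10 → 4 → E; chars LE.
Square: 13.38686/2 → 6, 3.34321/1 → 3; chars 63.
Subsquare: 1.38686/0.0833333 → 16 → q, 0.34321/0.0416667 → 8 → i; chars qi.
Extended square: 0.05353/0.00833333 → 6, 0.00988/0.00416667 → 2; chars 62.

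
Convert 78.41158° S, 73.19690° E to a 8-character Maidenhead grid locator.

MB61oo31

Add 180° to longitude and 90° to latitude: 253.19690, 11.58842.
Field: lon ⌊253.19690/20⌋ = 12 → M; lat ⌊11.58842/10⌋ = 1 → B.
Square: lon ⌊13.19690/2⌋ = 6; lat ⌊1.58842/1⌋ = 1.
Subsquare: lon ⌊1.19690/0.0833333⌋ = 14 → o; lat ⌊0.58842/0.0416667⌋ = 14 → o.
Extended square: lon ⌊0.03023/0.00833333⌋ = 3; lat ⌊0.00509/0.00416667⌋ = 1.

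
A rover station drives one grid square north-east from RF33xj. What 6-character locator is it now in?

RF43ak

Longitude subsquare x = 23; +1 → 24, wraps to 0 = a, carry into square.
Longitude square 3; +1 → 4.
Latitude subsquare j = 9; +1 → 10 = k.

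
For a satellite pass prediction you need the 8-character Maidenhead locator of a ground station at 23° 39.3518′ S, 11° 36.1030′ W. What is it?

IG46ei72

Add 180° to longitude and 90° to latitude: 168.39828, 66.34414.
Field: 168.39828/20 → 8 → I, 66.34414/10 → 6 → G; chars IG.
Square: 8.39828/2 → 4, 6.34414/1 → 6; chars 46.
Subsquare: 0.39828/0.0833333 → 4 → e, 0.34414/0.0416667 → 8 → i; chars ei.
Extended square: 0.06495/0.00833333 → 7, 0.01080/0.00416667 → 2; chars 72.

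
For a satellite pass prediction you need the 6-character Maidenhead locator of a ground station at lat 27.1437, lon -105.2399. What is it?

DL77jd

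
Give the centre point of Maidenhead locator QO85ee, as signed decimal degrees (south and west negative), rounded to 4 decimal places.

Field Q=16, O=14: +16·20° lon, +14·10° lat → SW at lon 140°, lat 50°.
Square 8, 5: +8·2° lon, +5·1° lat → SW at lon 156°, lat 55°.
Subsquare e=4, e=4: +4·0.0833333° lon, +4·0.0416667° lat → SW at lon 156.333°, lat 55.1667°.
Cell spans 0.0833333° lon × 0.0416667° lat. Centre is SW corner plus half of each.
latitude 55.1875, longitude 156.3750.

55.1875, 156.3750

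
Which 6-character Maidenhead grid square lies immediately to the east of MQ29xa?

MQ39aa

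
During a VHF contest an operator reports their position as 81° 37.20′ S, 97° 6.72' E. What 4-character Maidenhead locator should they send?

NA88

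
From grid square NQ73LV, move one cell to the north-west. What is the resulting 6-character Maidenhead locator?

NQ73kw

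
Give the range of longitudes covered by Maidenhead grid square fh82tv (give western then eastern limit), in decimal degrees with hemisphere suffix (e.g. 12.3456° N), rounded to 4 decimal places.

62.4167° W, 62.3333° W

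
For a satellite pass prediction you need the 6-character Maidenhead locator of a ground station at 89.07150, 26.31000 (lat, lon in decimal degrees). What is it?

KR39db

Shift to the Maidenhead origin (180°W, 90°S): lon 206.3100, lat 179.0715.
Field: 206.3100/20 → 10 → K, 179.0715/10 → 17 → R; chars KR.
Square: 6.3100/2 → 3, 9.0715/1 → 9; chars 39.
Subsquare: 0.3100/0.0833333 → 3 → d, 0.0715/0.0416667 → 1 → b; chars db.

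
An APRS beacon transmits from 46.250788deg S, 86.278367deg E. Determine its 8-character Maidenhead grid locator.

NE33dr39

Offset from 180°W / 90°S: lon 266.27837°, lat 43.74921°.
Field: 266.27837/20 → 13 → N, 43.74921/10 → 4 → E; chars NE.
Square: 6.27837/2 → 3, 3.74921/1 → 3; chars 33.
Subsquare: 0.27837/0.0833333 → 3 → d, 0.74921/0.0416667 → 17 → r; chars dr.
Extended square: 0.02837/0.00833333 → 3, 0.04088/0.00416667 → 9; chars 39.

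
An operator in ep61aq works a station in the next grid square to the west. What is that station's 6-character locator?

EP51xq

Longitude subsquare a = 0; −1 → -1, wraps to 23 = x, carry into square.
Longitude square 6; −1 → 5.
The latitude characters are unchanged.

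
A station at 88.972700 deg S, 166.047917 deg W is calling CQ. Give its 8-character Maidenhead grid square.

AA61xa46

Shift to the Maidenhead origin (180°W, 90°S): lon 13.95208, lat 1.02730.
Field: lon ⌊13.95208/20⌋ = 0 → A; lat ⌊1.02730/10⌋ = 0 → A.
Square: lon ⌊13.95208/2⌋ = 6; lat ⌊1.02730/1⌋ = 1.
Subsquare: lon ⌊1.95208/0.0833333⌋ = 23 → x; lat ⌊0.02730/0.0416667⌋ = 0 → a.
Extended square: lon ⌊0.03542/0.00833333⌋ = 4; lat ⌊0.02730/0.00416667⌋ = 6.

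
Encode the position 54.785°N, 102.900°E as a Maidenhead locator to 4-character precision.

OO14

Offset from 180°W / 90°S: lon 282.90°, lat 144.78°.
Field: 282.90/20 → 14 → O, 144.78/10 → 14 → O; chars OO.
Square: 2.90/2 → 1, 4.78/1 → 4; chars 14.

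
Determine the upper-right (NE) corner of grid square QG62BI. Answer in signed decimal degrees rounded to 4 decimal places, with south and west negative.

-27.6250, 152.1667

Field Q=16, G=6: +16·20° lon, +6·10° lat → SW at lon 140°, lat -30°.
Square 6, 2: +6·2° lon, +2·1° lat → SW at lon 152°, lat -28°.
Subsquare b=1, i=8: +1·0.0833333° lon, +8·0.0416667° lat → SW at lon 152.083°, lat -27.6667°.
Cell spans 0.0833333° lon × 0.0416667° lat. NE corner is SW corner plus one full cell.
latitude -27.6250, longitude 152.1667.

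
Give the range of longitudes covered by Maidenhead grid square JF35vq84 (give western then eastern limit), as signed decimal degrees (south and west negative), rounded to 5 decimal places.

Field J=9, F=5: +9·20° lon, +5·10° lat → SW at lon 0°, lat -40°.
Square 3, 5: +3·2° lon, +5·1° lat → SW at lon 6°, lat -35°.
Subsquare v=21, q=16: +21·0.0833333° lon, +16·0.0416667° lat → SW at lon 7.75°, lat -34.3333°.
Extended square 8, 4: +8·0.00833333° lon, +4·0.00416667° lat → SW at lon 7.81667°, lat -34.3167°.
Cell spans 0.00833333° lon × 0.00416667° lat.
west 7.81667, east 7.82500.

7.81667, 7.82500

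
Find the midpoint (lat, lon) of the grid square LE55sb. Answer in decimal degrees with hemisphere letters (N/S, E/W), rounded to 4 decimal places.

Field L=11, E=4: +11·20° lon, +4·10° lat → SW at lon 40°, lat -50°.
Square 5, 5: +5·2° lon, +5·1° lat → SW at lon 50°, lat -45°.
Subsquare s=18, b=1: +18·0.0833333° lon, +1·0.0416667° lat → SW at lon 51.5°, lat -44.9583°.
Cell spans 0.0833333° lon × 0.0416667° lat. Centre is SW corner plus half of each.
latitude 44.9375° S, longitude 51.5417° E.

44.9375° S, 51.5417° E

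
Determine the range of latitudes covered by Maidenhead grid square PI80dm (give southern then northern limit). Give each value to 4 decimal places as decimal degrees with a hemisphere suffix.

9.5000° S, 9.4583° S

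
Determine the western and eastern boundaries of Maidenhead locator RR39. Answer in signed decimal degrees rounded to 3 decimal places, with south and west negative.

166.000, 168.000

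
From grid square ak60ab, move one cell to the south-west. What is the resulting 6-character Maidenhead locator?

Longitude subsquare a = 0; −1 → -1, wraps to 23 = x, carry into square.
Longitude square 6; −1 → 5.
Latitude subsquare b = 1; −1 → 0 = a.

AK50xa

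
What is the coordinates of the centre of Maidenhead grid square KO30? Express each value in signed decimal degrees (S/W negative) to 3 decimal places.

Field K=10, O=14: +10·20° lon, +14·10° lat → SW at lon 20°, lat 50°.
Square 3, 0: +3·2° lon, +0·1° lat → SW at lon 26°, lat 50°.
Cell spans 2° lon × 1° lat. Centre is SW corner plus half of each.
latitude 50.500, longitude 27.000.

50.500, 27.000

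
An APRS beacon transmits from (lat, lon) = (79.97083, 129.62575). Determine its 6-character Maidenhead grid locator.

Shift to the Maidenhead origin (180°W, 90°S): lon 309.6258, lat 169.9708.
Field: 309.6258/20 → 15 → P, 169.9708/10 → 16 → Q; chars PQ.
Square: 9.6258/2 → 4, 9.9708/1 → 9; chars 49.
Subsquare: 1.6258/0.0833333 → 19 → t, 0.9708/0.0416667 → 23 → x; chars tx.

PQ49tx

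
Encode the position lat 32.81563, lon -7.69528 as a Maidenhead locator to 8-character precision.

Add 180° to longitude and 90° to latitude: 172.30472, 122.81563.
Field (20°×10°, letters A–R): lon ⌊172.30472/20⌋ = 8 → I; lat ⌊122.81563/10⌋ = 12 → M.
Square (2°×1°, digits 0–9): lon ⌊12.30472/2⌋ = 6; lat ⌊2.81563/1⌋ = 2.
Subsquare (5′×2.5′, letters a–x): lon ⌊0.30472/0.0833333⌋ = 3 → d; lat ⌊0.81563/0.0416667⌋ = 19 → t.
Extended square (30″×15″, digits 0–9): lon ⌊0.05472/0.00833333⌋ = 6; lat ⌊0.02396/0.00416667⌋ = 5.

IM62dt65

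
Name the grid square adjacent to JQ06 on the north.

Latitude square 6; +1 → 7.
The longitude characters are unchanged.

JQ07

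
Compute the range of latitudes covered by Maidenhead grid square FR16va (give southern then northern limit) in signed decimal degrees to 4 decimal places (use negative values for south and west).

Field F=5, R=17: +5·20° lon, +17·10° lat → SW at lon -80°, lat 80°.
Square 1, 6: +1·2° lon, +6·1° lat → SW at lon -78°, lat 86°.
Subsquare v=21, a=0: +21·0.0833333° lon, +0·0.0416667° lat → SW at lon -76.25°, lat 86°.
Cell spans 0.0833333° lon × 0.0416667° lat.
south 86.0000, north 86.0417.

86.0000, 86.0417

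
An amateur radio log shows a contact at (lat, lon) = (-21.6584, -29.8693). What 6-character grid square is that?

Add 180° to longitude and 90° to latitude: 150.1307, 68.3416.
Field: 150.1307/20 → 7 → H, 68.3416/10 → 6 → G; chars HG.
Square: 10.1307/2 → 5, 8.3416/1 → 8; chars 58.
Subsquare: 0.1307/0.0833333 → 1 → b, 0.3416/0.0416667 → 8 → i; chars bi.

HG58bi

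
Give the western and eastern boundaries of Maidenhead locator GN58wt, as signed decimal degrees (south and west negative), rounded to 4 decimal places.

Field G=6, N=13: +6·20° lon, +13·10° lat → SW at lon -60°, lat 40°.
Square 5, 8: +5·2° lon, +8·1° lat → SW at lon -50°, lat 48°.
Subsquare w=22, t=19: +22·0.0833333° lon, +19·0.0416667° lat → SW at lon -48.1667°, lat 48.7917°.
Cell spans 0.0833333° lon × 0.0416667° lat.
west -48.1667, east -48.0833.

-48.1667, -48.0833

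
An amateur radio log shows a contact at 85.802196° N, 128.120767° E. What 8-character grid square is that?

Add 180° to longitude and 90° to latitude: 308.12077, 175.80220.
Field: 308.12077/20 → 15 → P, 175.80220/10 → 17 → R; chars PR.
Square: 8.12077/2 → 4, 5.80220/1 → 5; chars 45.
Subsquare: 0.12077/0.0833333 → 1 → b, 0.80220/0.0416667 → 19 → t; chars bt.
Extended square: 0.03743/0.00833333 → 4, 0.01053/0.00416667 → 2; chars 42.

PR45bt42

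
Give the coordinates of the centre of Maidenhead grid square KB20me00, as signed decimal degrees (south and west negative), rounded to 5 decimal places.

-79.83125, 25.00417

Field K=10, B=1: +10·20° lon, +1·10° lat → SW at lon 20°, lat -80°.
Square 2, 0: +2·2° lon, +0·1° lat → SW at lon 24°, lat -80°.
Subsquare m=12, e=4: +12·0.0833333° lon, +4·0.0416667° lat → SW at lon 25°, lat -79.8333°.
Extended square 0, 0: +0·0.00833333° lon, +0·0.00416667° lat → SW at lon 25°, lat -79.8333°.
Cell spans 0.00833333° lon × 0.00416667° lat. Centre is SW corner plus half of each.
latitude -79.83125, longitude 25.00417.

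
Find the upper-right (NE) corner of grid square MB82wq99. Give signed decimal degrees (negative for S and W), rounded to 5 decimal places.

Field M=12, B=1: +12·20° lon, +1·10° lat → SW at lon 60°, lat -80°.
Square 8, 2: +8·2° lon, +2·1° lat → SW at lon 76°, lat -78°.
Subsquare w=22, q=16: +22·0.0833333° lon, +16·0.0416667° lat → SW at lon 77.8333°, lat -77.3333°.
Extended square 9, 9: +9·0.00833333° lon, +9·0.00416667° lat → SW at lon 77.9083°, lat -77.2958°.
Cell spans 0.00833333° lon × 0.00416667° lat. NE corner is SW corner plus one full cell.
latitude -77.29167, longitude 77.91667.

-77.29167, 77.91667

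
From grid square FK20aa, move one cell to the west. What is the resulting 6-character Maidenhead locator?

FK10xa

Longitude subsquare a = 0; −1 → -1, wraps to 23 = x, carry into square.
Longitude square 2; −1 → 1.
The latitude characters are unchanged.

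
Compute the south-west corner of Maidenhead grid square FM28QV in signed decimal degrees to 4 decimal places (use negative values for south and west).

38.8750, -74.6667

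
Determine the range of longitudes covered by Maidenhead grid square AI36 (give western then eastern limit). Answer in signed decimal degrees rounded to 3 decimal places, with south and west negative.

Field A=0, I=8: +0·20° lon, +8·10° lat → SW at lon -180°, lat -10°.
Square 3, 6: +3·2° lon, +6·1° lat → SW at lon -174°, lat -4°.
Cell spans 2° lon × 1° lat.
west -174.000, east -172.000.

-174.000, -172.000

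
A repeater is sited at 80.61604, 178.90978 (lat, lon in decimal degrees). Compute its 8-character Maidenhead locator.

Shift to the Maidenhead origin (180°W, 90°S): lon 358.90978, lat 170.61604.
Field: lon ⌊358.90978/20⌋ = 17 → R; lat ⌊170.61604/10⌋ = 17 → R.
Square: lon ⌊18.90978/2⌋ = 9; lat ⌊0.61604/1⌋ = 0.
Subsquare: lon ⌊0.90978/0.0833333⌋ = 10 → k; lat ⌊0.61604/0.0416667⌋ = 14 → o.
Extended square: lon ⌊0.07645/0.00833333⌋ = 9; lat ⌊0.03271/0.00416667⌋ = 7.

RR90ko97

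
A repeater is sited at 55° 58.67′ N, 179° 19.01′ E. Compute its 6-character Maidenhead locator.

Shift to the Maidenhead origin (180°W, 90°S): lon 359.3168, lat 145.9778.
Field (20°×10°, letters A–R): 359.3168/20 → 17 → R, 145.9778/10 → 14 → O; chars RO.
Square (2°×1°, digits 0–9): 19.3168/2 → 9, 5.9778/1 → 5; chars 95.
Subsquare (5′×2.5′, letters a–x): 1.3168/0.0833333 → 15 → p, 0.9778/0.0416667 → 23 → x; chars px.

RO95px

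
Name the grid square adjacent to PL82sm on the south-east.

PL82tl

Longitude subsquare s = 18; +1 → 19 = t.
Latitude subsquare m = 12; −1 → 11 = l.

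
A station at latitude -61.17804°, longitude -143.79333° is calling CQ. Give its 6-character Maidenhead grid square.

BC88ct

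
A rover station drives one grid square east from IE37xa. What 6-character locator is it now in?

Longitude subsquare x = 23; +1 → 24, wraps to 0 = a, carry into square.
Longitude square 3; +1 → 4.
The latitude characters are unchanged.

IE47aa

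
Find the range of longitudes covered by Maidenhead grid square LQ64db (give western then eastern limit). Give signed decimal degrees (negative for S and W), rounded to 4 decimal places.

Field L=11, Q=16: +11·20° lon, +16·10° lat → SW at lon 40°, lat 70°.
Square 6, 4: +6·2° lon, +4·1° lat → SW at lon 52°, lat 74°.
Subsquare d=3, b=1: +3·0.0833333° lon, +1·0.0416667° lat → SW at lon 52.25°, lat 74.0417°.
Cell spans 0.0833333° lon × 0.0416667° lat.
west 52.2500, east 52.3333.

52.2500, 52.3333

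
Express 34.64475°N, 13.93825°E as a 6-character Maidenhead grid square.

JM64xp

Shift to the Maidenhead origin (180°W, 90°S): lon 193.9383, lat 124.6448.
Field: 193.9383/20 → 9 → J, 124.6448/10 → 12 → M; chars JM.
Square: 13.9383/2 → 6, 4.6448/1 → 4; chars 64.
Subsquare: 1.9383/0.0833333 → 23 → x, 0.6448/0.0416667 → 15 → p; chars xp.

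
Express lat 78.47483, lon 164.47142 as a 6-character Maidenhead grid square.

RQ28fl

Shift to the Maidenhead origin (180°W, 90°S): lon 344.4714, lat 168.4748.
Field: lon ⌊344.4714/20⌋ = 17 → R; lat ⌊168.4748/10⌋ = 16 → Q.
Square: lon ⌊4.4714/2⌋ = 2; lat ⌊8.4748/1⌋ = 8.
Subsquare: lon ⌊0.4714/0.0833333⌋ = 5 → f; lat ⌊0.4748/0.0416667⌋ = 11 → l.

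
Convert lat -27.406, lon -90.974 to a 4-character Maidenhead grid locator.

Shift to the Maidenhead origin (180°W, 90°S): lon 89.03, lat 62.59.
Field: lon ⌊89.03/20⌋ = 4 → E; lat ⌊62.59/10⌋ = 6 → G.
Square: lon ⌊9.03/2⌋ = 4; lat ⌊2.59/1⌋ = 2.

EG42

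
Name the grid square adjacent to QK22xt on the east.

QK32at

Longitude subsquare x = 23; +1 → 24, wraps to 0 = a, carry into square.
Longitude square 2; +1 → 3.
The latitude characters are unchanged.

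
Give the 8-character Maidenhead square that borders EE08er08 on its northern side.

EE08er09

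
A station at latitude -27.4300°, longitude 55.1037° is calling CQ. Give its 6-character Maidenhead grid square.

LG72nn

Add 180° to longitude and 90° to latitude: 235.1037, 62.5700.
Field: 235.1037/20 → 11 → L, 62.5700/10 → 6 → G; chars LG.
Square: 15.1037/2 → 7, 2.5700/1 → 2; chars 72.
Subsquare: 1.1037/0.0833333 → 13 → n, 0.5700/0.0416667 → 13 → n; chars nn.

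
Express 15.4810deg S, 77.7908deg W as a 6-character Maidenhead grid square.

Add 180° to longitude and 90° to latitude: 102.2092, 74.5190.
Field: 102.2092/20 → 5 → F, 74.5190/10 → 7 → H; chars FH.
Square: 2.2092/2 → 1, 4.5190/1 → 4; chars 14.
Subsquare: 0.2092/0.0833333 → 2 → c, 0.5190/0.0416667 → 12 → m; chars cm.

FH14cm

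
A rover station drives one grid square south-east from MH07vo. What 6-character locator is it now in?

MH07wn

Longitude subsquare v = 21; +1 → 22 = w.
Latitude subsquare o = 14; −1 → 13 = n.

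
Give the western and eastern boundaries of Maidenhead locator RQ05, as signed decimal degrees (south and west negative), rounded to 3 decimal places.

160.000, 162.000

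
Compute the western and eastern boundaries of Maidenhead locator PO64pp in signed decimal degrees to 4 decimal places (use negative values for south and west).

Field P=15, O=14: +15·20° lon, +14·10° lat → SW at lon 120°, lat 50°.
Square 6, 4: +6·2° lon, +4·1° lat → SW at lon 132°, lat 54°.
Subsquare p=15, p=15: +15·0.0833333° lon, +15·0.0416667° lat → SW at lon 133.25°, lat 54.625°.
Cell spans 0.0833333° lon × 0.0416667° lat.
west 133.2500, east 133.3333.

133.2500, 133.3333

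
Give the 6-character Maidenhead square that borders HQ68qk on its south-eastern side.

HQ68rj

Longitude subsquare q = 16; +1 → 17 = r.
Latitude subsquare k = 10; −1 → 9 = j.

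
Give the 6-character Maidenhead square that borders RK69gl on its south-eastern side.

Longitude subsquare g = 6; +1 → 7 = h.
Latitude subsquare l = 11; −1 → 10 = k.

RK69hk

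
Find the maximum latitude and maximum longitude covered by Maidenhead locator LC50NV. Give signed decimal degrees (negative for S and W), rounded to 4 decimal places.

Field L=11, C=2: +11·20° lon, +2·10° lat → SW at lon 40°, lat -70°.
Square 5, 0: +5·2° lon, +0·1° lat → SW at lon 50°, lat -70°.
Subsquare n=13, v=21: +13·0.0833333° lon, +21·0.0416667° lat → SW at lon 51.0833°, lat -69.125°.
Cell spans 0.0833333° lon × 0.0416667° lat. NE corner is SW corner plus one full cell.
latitude -69.0833, longitude 51.1667.

-69.0833, 51.1667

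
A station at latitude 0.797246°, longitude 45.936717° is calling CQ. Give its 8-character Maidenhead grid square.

Add 180° to longitude and 90° to latitude: 225.93672, 90.79725.
Field: lon ⌊225.93672/20⌋ = 11 → L; lat ⌊90.79725/10⌋ = 9 → J.
Square: lon ⌊5.93672/2⌋ = 2; lat ⌊0.79725/1⌋ = 0.
Subsquare: lon ⌊1.93672/0.0833333⌋ = 23 → x; lat ⌊0.79725/0.0416667⌋ = 19 → t.
Extended square: lon ⌊0.02005/0.00833333⌋ = 2; lat ⌊0.00558/0.00416667⌋ = 1.

LJ20xt21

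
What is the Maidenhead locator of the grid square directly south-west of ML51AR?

ML41xq

Longitude subsquare a = 0; −1 → -1, wraps to 23 = x, carry into square.
Longitude square 5; −1 → 4.
Latitude subsquare r = 17; −1 → 16 = q.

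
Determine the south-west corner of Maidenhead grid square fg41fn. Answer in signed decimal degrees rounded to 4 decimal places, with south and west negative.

Field F=5, G=6: +5·20° lon, +6·10° lat → SW at lon -80°, lat -30°.
Square 4, 1: +4·2° lon, +1·1° lat → SW at lon -72°, lat -29°.
Subsquare f=5, n=13: +5·0.0833333° lon, +13·0.0416667° lat → SW at lon -71.5833°, lat -28.4583°.
latitude -28.4583, longitude -71.5833.

-28.4583, -71.5833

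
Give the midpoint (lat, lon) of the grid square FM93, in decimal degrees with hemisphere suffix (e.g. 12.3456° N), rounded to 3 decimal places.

Field F=5, M=12: +5·20° lon, +12·10° lat → SW at lon -80°, lat 30°.
Square 9, 3: +9·2° lon, +3·1° lat → SW at lon -62°, lat 33°.
Cell spans 2° lon × 1° lat. Centre is SW corner plus half of each.
latitude 33.500° N, longitude 61.000° W.

33.500° N, 61.000° W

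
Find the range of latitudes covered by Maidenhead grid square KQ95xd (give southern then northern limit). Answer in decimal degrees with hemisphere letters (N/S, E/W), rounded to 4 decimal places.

75.1250° N, 75.1667° N

Field K=10, Q=16: +10·20° lon, +16·10° lat → SW at lon 20°, lat 70°.
Square 9, 5: +9·2° lon, +5·1° lat → SW at lon 38°, lat 75°.
Subsquare x=23, d=3: +23·0.0833333° lon, +3·0.0416667° lat → SW at lon 39.9167°, lat 75.125°.
Cell spans 0.0833333° lon × 0.0416667° lat.
south 75.1250° N, north 75.1667° N.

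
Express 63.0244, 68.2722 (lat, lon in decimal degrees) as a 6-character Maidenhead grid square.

MP43da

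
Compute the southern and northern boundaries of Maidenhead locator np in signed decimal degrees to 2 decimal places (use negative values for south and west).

Field N=13, P=15: +13·20° lon, +15·10° lat → SW at lon 80°, lat 60°.
Cell spans 20° lon × 10° lat.
south 60.00, north 70.00.

60.00, 70.00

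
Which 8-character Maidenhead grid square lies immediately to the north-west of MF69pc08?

MF69oc99

Longitude extended square 0; −1 → -1, wraps to 9, carry into subsquare.
Longitude subsquare p = 15; −1 → 14 = o.
Latitude extended square 8; +1 → 9.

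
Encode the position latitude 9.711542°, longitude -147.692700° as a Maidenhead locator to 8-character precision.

BJ69dr60

Shift to the Maidenhead origin (180°W, 90°S): lon 32.30730, lat 99.71154.
Field (20°×10°, letters A–R): 32.30730/20 → 1 → B, 99.71154/10 → 9 → J; chars BJ.
Square (2°×1°, digits 0–9): 12.30730/2 → 6, 9.71154/1 → 9; chars 69.
Subsquare (5′×2.5′, letters a–x): 0.30730/0.0833333 → 3 → d, 0.71154/0.0416667 → 17 → r; chars dr.
Extended square (30″×15″, digits 0–9): 0.05730/0.00833333 → 6, 0.00321/0.00416667 → 0; chars 60.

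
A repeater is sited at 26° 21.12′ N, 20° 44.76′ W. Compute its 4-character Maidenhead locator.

HL96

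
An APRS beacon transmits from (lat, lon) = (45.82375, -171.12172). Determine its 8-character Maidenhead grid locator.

AN45kt57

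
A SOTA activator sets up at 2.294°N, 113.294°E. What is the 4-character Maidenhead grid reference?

Shift to the Maidenhead origin (180°W, 90°S): lon 293.29, lat 92.29.
Field: lon ⌊293.29/20⌋ = 14 → O; lat ⌊92.29/10⌋ = 9 → J.
Square: lon ⌊13.29/2⌋ = 6; lat ⌊2.29/1⌋ = 2.

OJ62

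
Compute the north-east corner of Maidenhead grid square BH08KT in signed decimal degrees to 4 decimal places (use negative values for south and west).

Field B=1, H=7: +1·20° lon, +7·10° lat → SW at lon -160°, lat -20°.
Square 0, 8: +0·2° lon, +8·1° lat → SW at lon -160°, lat -12°.
Subsquare k=10, t=19: +10·0.0833333° lon, +19·0.0416667° lat → SW at lon -159.167°, lat -11.2083°.
Cell spans 0.0833333° lon × 0.0416667° lat. NE corner is SW corner plus one full cell.
latitude -11.1667, longitude -159.0833.

-11.1667, -159.0833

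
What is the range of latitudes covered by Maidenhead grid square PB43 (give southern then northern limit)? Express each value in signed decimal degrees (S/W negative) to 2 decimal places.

-77.00, -76.00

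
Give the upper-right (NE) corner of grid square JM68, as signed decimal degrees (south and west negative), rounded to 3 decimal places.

39.000, 14.000

Field J=9, M=12: +9·20° lon, +12·10° lat → SW at lon 0°, lat 30°.
Square 6, 8: +6·2° lon, +8·1° lat → SW at lon 12°, lat 38°.
Cell spans 2° lon × 1° lat. NE corner is SW corner plus one full cell.
latitude 39.000, longitude 14.000.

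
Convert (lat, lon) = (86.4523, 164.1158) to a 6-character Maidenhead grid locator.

RR26bk

Offset from 180°W / 90°S: lon 344.1158°, lat 176.4523°.
Field (20°×10°, letters A–R): lon ⌊344.1158/20⌋ = 17 → R; lat ⌊176.4523/10⌋ = 17 → R.
Square (2°×1°, digits 0–9): lon ⌊4.1158/2⌋ = 2; lat ⌊6.4523/1⌋ = 6.
Subsquare (5′×2.5′, letters a–x): lon ⌊0.1158/0.0833333⌋ = 1 → b; lat ⌊0.4523/0.0416667⌋ = 10 → k.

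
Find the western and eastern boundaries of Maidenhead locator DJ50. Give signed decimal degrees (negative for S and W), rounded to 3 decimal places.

Field D=3, J=9: +3·20° lon, +9·10° lat → SW at lon -120°, lat 0°.
Square 5, 0: +5·2° lon, +0·1° lat → SW at lon -110°, lat 0°.
Cell spans 2° lon × 1° lat.
west -110.000, east -108.000.

-110.000, -108.000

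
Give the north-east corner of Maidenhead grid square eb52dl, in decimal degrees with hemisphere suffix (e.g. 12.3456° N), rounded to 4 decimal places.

Field E=4, B=1: +4·20° lon, +1·10° lat → SW at lon -100°, lat -80°.
Square 5, 2: +5·2° lon, +2·1° lat → SW at lon -90°, lat -78°.
Subsquare d=3, l=11: +3·0.0833333° lon, +11·0.0416667° lat → SW at lon -89.75°, lat -77.5417°.
Cell spans 0.0833333° lon × 0.0416667° lat. NE corner is SW corner plus one full cell.
latitude 77.5000° S, longitude 89.6667° W.

77.5000° S, 89.6667° W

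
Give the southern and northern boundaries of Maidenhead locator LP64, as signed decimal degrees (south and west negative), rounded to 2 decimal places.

64.00, 65.00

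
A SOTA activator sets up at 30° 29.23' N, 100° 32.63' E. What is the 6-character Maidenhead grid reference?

OM00gl

Shift to the Maidenhead origin (180°W, 90°S): lon 280.5438, lat 120.4872.
Field: lon ⌊280.5438/20⌋ = 14 → O; lat ⌊120.4872/10⌋ = 12 → M.
Square: lon ⌊0.5438/2⌋ = 0; lat ⌊0.4872/1⌋ = 0.
Subsquare: lon ⌊0.5438/0.0833333⌋ = 6 → g; lat ⌊0.4872/0.0416667⌋ = 11 → l.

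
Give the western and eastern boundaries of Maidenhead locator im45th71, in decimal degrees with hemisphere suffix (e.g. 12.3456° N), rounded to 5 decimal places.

10.35833° W, 10.35000° W

Field I=8, M=12: +8·20° lon, +12·10° lat → SW at lon -20°, lat 30°.
Square 4, 5: +4·2° lon, +5·1° lat → SW at lon -12°, lat 35°.
Subsquare t=19, h=7: +19·0.0833333° lon, +7·0.0416667° lat → SW at lon -10.4167°, lat 35.2917°.
Extended square 7, 1: +7·0.00833333° lon, +1·0.00416667° lat → SW at lon -10.3583°, lat 35.2958°.
Cell spans 0.00833333° lon × 0.00416667° lat.
west 10.35833° W, east 10.35000° W.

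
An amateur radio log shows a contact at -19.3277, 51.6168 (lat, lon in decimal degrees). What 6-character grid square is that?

Add 180° to longitude and 90° to latitude: 231.6168, 70.6723.
Field: 231.6168/20 → 11 → L, 70.6723/10 → 7 → H; chars LH.
Square: 11.6168/2 → 5, 0.6723/1 → 0; chars 50.
Subsquare: 1.6168/0.0833333 → 19 → t, 0.6723/0.0416667 → 16 → q; chars tq.

LH50tq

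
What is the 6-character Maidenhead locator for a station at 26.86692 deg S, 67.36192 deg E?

MG33qd

Offset from 180°W / 90°S: lon 247.3619°, lat 63.1331°.
Field (20°×10°, letters A–R): 247.3619/20 → 12 → M, 63.1331/10 → 6 → G; chars MG.
Square (2°×1°, digits 0–9): 7.3619/2 → 3, 3.1331/1 → 3; chars 33.
Subsquare (5′×2.5′, letters a–x): 1.3619/0.0833333 → 16 → q, 0.1331/0.0416667 → 3 → d; chars qd.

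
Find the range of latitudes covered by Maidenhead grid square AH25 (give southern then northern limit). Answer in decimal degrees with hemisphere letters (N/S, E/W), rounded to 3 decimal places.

Field A=0, H=7: +0·20° lon, +7·10° lat → SW at lon -180°, lat -20°.
Square 2, 5: +2·2° lon, +5·1° lat → SW at lon -176°, lat -15°.
Cell spans 2° lon × 1° lat.
south 15.000° S, north 14.000° S.

15.000° S, 14.000° S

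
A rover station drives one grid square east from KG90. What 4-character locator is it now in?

LG00

Longitude square 9; +1 → 10, wraps to 0, carry into field.
Longitude field K = 10; +1 → 11 = L.
The latitude characters are unchanged.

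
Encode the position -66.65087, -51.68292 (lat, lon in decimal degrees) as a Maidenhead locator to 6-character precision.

Offset from 180°W / 90°S: lon 128.3171°, lat 23.3491°.
Field (20°×10°, letters A–R): lon ⌊128.3171/20⌋ = 6 → G; lat ⌊23.3491/10⌋ = 2 → C.
Square (2°×1°, digits 0–9): lon ⌊8.3171/2⌋ = 4; lat ⌊3.3491/1⌋ = 3.
Subsquare (5′×2.5′, letters a–x): lon ⌊0.3171/0.0833333⌋ = 3 → d; lat ⌊0.3491/0.0416667⌋ = 8 → i.

GC43di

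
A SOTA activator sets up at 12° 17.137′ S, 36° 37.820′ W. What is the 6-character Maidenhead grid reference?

Add 180° to longitude and 90° to latitude: 143.3697, 77.7144.
Field: 143.3697/20 → 7 → H, 77.7144/10 → 7 → H; chars HH.
Square: 3.3697/2 → 1, 7.7144/1 → 7; chars 17.
Subsquare: 1.3697/0.0833333 → 16 → q, 0.7144/0.0416667 → 17 → r; chars qr.

HH17qr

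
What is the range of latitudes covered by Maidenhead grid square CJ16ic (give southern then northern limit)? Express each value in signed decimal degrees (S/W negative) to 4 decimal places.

6.0833, 6.1250

Field C=2, J=9: +2·20° lon, +9·10° lat → SW at lon -140°, lat 0°.
Square 1, 6: +1·2° lon, +6·1° lat → SW at lon -138°, lat 6°.
Subsquare i=8, c=2: +8·0.0833333° lon, +2·0.0416667° lat → SW at lon -137.333°, lat 6.08333°.
Cell spans 0.0833333° lon × 0.0416667° lat.
south 6.0833, north 6.1250.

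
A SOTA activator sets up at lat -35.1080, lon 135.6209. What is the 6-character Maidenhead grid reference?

Offset from 180°W / 90°S: lon 315.6209°, lat 54.8920°.
Field: lon ⌊315.6209/20⌋ = 15 → P; lat ⌊54.8920/10⌋ = 5 → F.
Square: lon ⌊15.6209/2⌋ = 7; lat ⌊4.8920/1⌋ = 4.
Subsquare: lon ⌊1.6209/0.0833333⌋ = 19 → t; lat ⌊0.8920/0.0416667⌋ = 21 → v.

PF74tv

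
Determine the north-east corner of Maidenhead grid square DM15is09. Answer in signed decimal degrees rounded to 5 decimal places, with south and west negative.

Field D=3, M=12: +3·20° lon, +12·10° lat → SW at lon -120°, lat 30°.
Square 1, 5: +1·2° lon, +5·1° lat → SW at lon -118°, lat 35°.
Subsquare i=8, s=18: +8·0.0833333° lon, +18·0.0416667° lat → SW at lon -117.333°, lat 35.75°.
Extended square 0, 9: +0·0.00833333° lon, +9·0.00416667° lat → SW at lon -117.333°, lat 35.7875°.
Cell spans 0.00833333° lon × 0.00416667° lat. NE corner is SW corner plus one full cell.
latitude 35.79167, longitude -117.32500.

35.79167, -117.32500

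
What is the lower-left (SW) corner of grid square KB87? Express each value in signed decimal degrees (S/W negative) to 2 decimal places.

Field K=10, B=1: +10·20° lon, +1·10° lat → SW at lon 20°, lat -80°.
Square 8, 7: +8·2° lon, +7·1° lat → SW at lon 36°, lat -73°.
latitude -73.00, longitude 36.00.

-73.00, 36.00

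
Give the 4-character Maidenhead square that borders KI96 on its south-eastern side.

LI05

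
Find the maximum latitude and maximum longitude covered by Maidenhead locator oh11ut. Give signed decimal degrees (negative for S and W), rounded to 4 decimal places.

Field O=14, H=7: +14·20° lon, +7·10° lat → SW at lon 100°, lat -20°.
Square 1, 1: +1·2° lon, +1·1° lat → SW at lon 102°, lat -19°.
Subsquare u=20, t=19: +20·0.0833333° lon, +19·0.0416667° lat → SW at lon 103.667°, lat -18.2083°.
Cell spans 0.0833333° lon × 0.0416667° lat. NE corner is SW corner plus one full cell.
latitude -18.1667, longitude 103.7500.

-18.1667, 103.7500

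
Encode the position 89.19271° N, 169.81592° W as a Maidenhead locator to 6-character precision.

Add 180° to longitude and 90° to latitude: 10.1841, 179.1927.
Field: lon ⌊10.1841/20⌋ = 0 → A; lat ⌊179.1927/10⌋ = 17 → R.
Square: lon ⌊10.1841/2⌋ = 5; lat ⌊9.1927/1⌋ = 9.
Subsquare: lon ⌊0.1841/0.0833333⌋ = 2 → c; lat ⌊0.1927/0.0416667⌋ = 4 → e.

AR59ce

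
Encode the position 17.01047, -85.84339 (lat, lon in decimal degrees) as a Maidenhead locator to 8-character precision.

EK77ba82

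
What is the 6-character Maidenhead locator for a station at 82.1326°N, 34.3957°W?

HR22td

Add 180° to longitude and 90° to latitude: 145.6043, 172.1326.
Field: 145.6043/20 → 7 → H, 172.1326/10 → 17 → R; chars HR.
Square: 5.6043/2 → 2, 2.1326/1 → 2; chars 22.
Subsquare: 1.6043/0.0833333 → 19 → t, 0.1326/0.0416667 → 3 → d; chars td.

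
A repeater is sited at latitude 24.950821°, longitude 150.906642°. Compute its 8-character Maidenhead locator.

Add 180° to longitude and 90° to latitude: 330.90664, 114.95082.
Field: lon ⌊330.90664/20⌋ = 16 → Q; lat ⌊114.95082/10⌋ = 11 → L.
Square: lon ⌊10.90664/2⌋ = 5; lat ⌊4.95082/1⌋ = 4.
Subsquare: lon ⌊0.90664/0.0833333⌋ = 10 → k; lat ⌊0.95082/0.0416667⌋ = 22 → w.
Extended square: lon ⌊0.07331/0.00833333⌋ = 8; lat ⌊0.03415/0.00416667⌋ = 8.

QL54kw88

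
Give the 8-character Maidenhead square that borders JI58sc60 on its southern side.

Latitude extended square 0; −1 → -1, wraps to 9, carry into subsquare.
Latitude subsquare c = 2; −1 → 1 = b.
The longitude characters are unchanged.

JI58sb69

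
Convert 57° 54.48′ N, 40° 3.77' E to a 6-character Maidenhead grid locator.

LO07av

Offset from 180°W / 90°S: lon 220.0628°, lat 147.9080°.
Field (20°×10°, letters A–R): lon ⌊220.0628/20⌋ = 11 → L; lat ⌊147.9080/10⌋ = 14 → O.
Square (2°×1°, digits 0–9): lon ⌊0.0628/2⌋ = 0; lat ⌊7.9080/1⌋ = 7.
Subsquare (5′×2.5′, letters a–x): lon ⌊0.0628/0.0833333⌋ = 0 → a; lat ⌊0.9080/0.0416667⌋ = 21 → v.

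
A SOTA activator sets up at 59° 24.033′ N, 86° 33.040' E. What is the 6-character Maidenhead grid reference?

NO39gj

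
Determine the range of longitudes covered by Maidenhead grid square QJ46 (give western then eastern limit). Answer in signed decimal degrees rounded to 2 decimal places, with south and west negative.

Field Q=16, J=9: +16·20° lon, +9·10° lat → SW at lon 140°, lat 0°.
Square 4, 6: +4·2° lon, +6·1° lat → SW at lon 148°, lat 6°.
Cell spans 2° lon × 1° lat.
west 148.00, east 150.00.

148.00, 150.00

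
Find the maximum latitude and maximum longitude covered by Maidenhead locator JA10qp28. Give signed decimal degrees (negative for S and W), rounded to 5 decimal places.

Field J=9, A=0: +9·20° lon, +0·10° lat → SW at lon 0°, lat -90°.
Square 1, 0: +1·2° lon, +0·1° lat → SW at lon 2°, lat -90°.
Subsquare q=16, p=15: +16·0.0833333° lon, +15·0.0416667° lat → SW at lon 3.33333°, lat -89.375°.
Extended square 2, 8: +2·0.00833333° lon, +8·0.00416667° lat → SW at lon 3.35°, lat -89.3417°.
Cell spans 0.00833333° lon × 0.00416667° lat. NE corner is SW corner plus one full cell.
latitude -89.33750, longitude 3.35833.

-89.33750, 3.35833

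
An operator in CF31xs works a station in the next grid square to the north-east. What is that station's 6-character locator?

Longitude subsquare x = 23; +1 → 24, wraps to 0 = a, carry into square.
Longitude square 3; +1 → 4.
Latitude subsquare s = 18; +1 → 19 = t.

CF41at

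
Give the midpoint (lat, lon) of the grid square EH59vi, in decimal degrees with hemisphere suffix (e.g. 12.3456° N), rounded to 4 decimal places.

10.6458° S, 88.2083° W

Field E=4, H=7: +4·20° lon, +7·10° lat → SW at lon -100°, lat -20°.
Square 5, 9: +5·2° lon, +9·1° lat → SW at lon -90°, lat -11°.
Subsquare v=21, i=8: +21·0.0833333° lon, +8·0.0416667° lat → SW at lon -88.25°, lat -10.6667°.
Cell spans 0.0833333° lon × 0.0416667° lat. Centre is SW corner plus half of each.
latitude 10.6458° S, longitude 88.2083° W.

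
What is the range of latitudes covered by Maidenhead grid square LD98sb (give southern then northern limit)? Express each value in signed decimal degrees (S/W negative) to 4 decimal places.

-51.9583, -51.9167

Field L=11, D=3: +11·20° lon, +3·10° lat → SW at lon 40°, lat -60°.
Square 9, 8: +9·2° lon, +8·1° lat → SW at lon 58°, lat -52°.
Subsquare s=18, b=1: +18·0.0833333° lon, +1·0.0416667° lat → SW at lon 59.5°, lat -51.9583°.
Cell spans 0.0833333° lon × 0.0416667° lat.
south -51.9583, north -51.9167.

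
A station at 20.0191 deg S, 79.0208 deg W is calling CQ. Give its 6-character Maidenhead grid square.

Add 180° to longitude and 90° to latitude: 100.9792, 69.9809.
Field (20°×10°, letters A–R): lon ⌊100.9792/20⌋ = 5 → F; lat ⌊69.9809/10⌋ = 6 → G.
Square (2°×1°, digits 0–9): lon ⌊0.9792/2⌋ = 0; lat ⌊9.9809/1⌋ = 9.
Subsquare (5′×2.5′, letters a–x): lon ⌊0.9792/0.0833333⌋ = 11 → l; lat ⌊0.9809/0.0416667⌋ = 23 → x.

FG09lx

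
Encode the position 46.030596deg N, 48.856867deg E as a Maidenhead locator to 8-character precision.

LN46ka27

Offset from 180°W / 90°S: lon 228.85687°, lat 136.03060°.
Field (20°×10°, letters A–R): lon ⌊228.85687/20⌋ = 11 → L; lat ⌊136.03060/10⌋ = 13 → N.
Square (2°×1°, digits 0–9): lon ⌊8.85687/2⌋ = 4; lat ⌊6.03060/1⌋ = 6.
Subsquare (5′×2.5′, letters a–x): lon ⌊0.85687/0.0833333⌋ = 10 → k; lat ⌊0.03060/0.0416667⌋ = 0 → a.
Extended square (30″×15″, digits 0–9): lon ⌊0.02353/0.00833333⌋ = 2; lat ⌊0.03060/0.00416667⌋ = 7.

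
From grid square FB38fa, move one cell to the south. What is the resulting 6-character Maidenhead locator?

Latitude subsquare a = 0; −1 → -1, wraps to 23 = x, carry into square.
Latitude square 8; −1 → 7.
The longitude characters are unchanged.

FB37fx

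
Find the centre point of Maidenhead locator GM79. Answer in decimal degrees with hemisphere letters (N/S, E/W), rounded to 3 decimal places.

Field G=6, M=12: +6·20° lon, +12·10° lat → SW at lon -60°, lat 30°.
Square 7, 9: +7·2° lon, +9·1° lat → SW at lon -46°, lat 39°.
Cell spans 2° lon × 1° lat. Centre is SW corner plus half of each.
latitude 39.500° N, longitude 45.000° W.

39.500° N, 45.000° W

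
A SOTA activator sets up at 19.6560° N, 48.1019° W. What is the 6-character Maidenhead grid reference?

GK59wp

Offset from 180°W / 90°S: lon 131.8981°, lat 109.6560°.
Field: lon ⌊131.8981/20⌋ = 6 → G; lat ⌊109.6560/10⌋ = 10 → K.
Square: lon ⌊11.8981/2⌋ = 5; lat ⌊9.6560/1⌋ = 9.
Subsquare: lon ⌊1.8981/0.0833333⌋ = 22 → w; lat ⌊0.6560/0.0416667⌋ = 15 → p.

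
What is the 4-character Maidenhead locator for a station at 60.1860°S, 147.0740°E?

Add 180° to longitude and 90° to latitude: 327.07, 29.81.
Field: lon ⌊327.07/20⌋ = 16 → Q; lat ⌊29.81/10⌋ = 2 → C.
Square: lon ⌊7.07/2⌋ = 3; lat ⌊9.81/1⌋ = 9.

QC39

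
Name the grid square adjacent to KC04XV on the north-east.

KC14aw

Longitude subsquare x = 23; +1 → 24, wraps to 0 = a, carry into square.
Longitude square 0; +1 → 1.
Latitude subsquare v = 21; +1 → 22 = w.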